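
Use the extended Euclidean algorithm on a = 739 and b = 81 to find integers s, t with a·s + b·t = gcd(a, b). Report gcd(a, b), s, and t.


Euclidean algorithm on (739, 81) — divide until remainder is 0:
  739 = 9 · 81 + 10
  81 = 8 · 10 + 1
  10 = 10 · 1 + 0
gcd(739, 81) = 1.
Track Bezout coefficients alongside the remainders: start with r₀ = 739 = a·1 + b·0 (s = 1, t = 0) and r₁ = 81 = a·0 + b·1 (s = 0, t = 1); each new remainder r_{k+1} = r_{k-1} − q_k·r_k inherits s_{k+1} = s_{k-1} − q_k·s_k, t_{k+1} = t_{k-1} − q_k·t_k, so r_k = a·s_k + b·t_k at every step:
  q = 9: r = 10, s = 1 − 9·0 = 1, t = 0 − 9·1 = -9  (check: 739·1 + 81·(-9) = 10)
  q = 8: r = 1, s = 0 − 8·1 = -8, t = 1 − 8·(-9) = 73  (check: 739·(-8) + 81·73 = 1)
The row with r = 1 (the gcd) gives the Bezout coefficients s = -8, t = 73.
Result: 739 · (-8) + 81 · (73) = 1.

gcd(739, 81) = 1; s = -8, t = 73 (check: 739·(-8) + 81·73 = 1).


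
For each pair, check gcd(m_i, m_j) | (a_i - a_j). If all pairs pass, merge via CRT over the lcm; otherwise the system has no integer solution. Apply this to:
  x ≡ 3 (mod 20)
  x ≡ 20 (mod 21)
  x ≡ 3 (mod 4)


Moduli 20, 21, 4 are not pairwise coprime, so CRT works modulo lcm(m_i) when all pairwise compatibility conditions hold.
Pairwise compatibility: gcd(m_i, m_j) must divide a_i - a_j for every pair.
Merge one congruence at a time:
  Start: x ≡ 3 (mod 20).
  Combine with x ≡ 20 (mod 21): gcd(20, 21) = 1; 20 - 3 = 17, which IS divisible by 1, so compatible.
    Write x = 3 + 20·t and substitute into x ≡ 20 (mod 21): 20·t ≡ 20 − 3 = 17 (mod 21).
    The inverse of 20 mod 21 is 20 (since 20·20 = 400 = 19·21 + 1), so t ≡ 20·17 = 340 ≡ 4 (mod 21).
    Then x = 3 + 20·4 = 83, valid modulo lcm(20, 21) = 420: x ≡ 83 (mod 420).
  Combine with x ≡ 3 (mod 4): gcd(420, 4) = 4; 3 - 83 = -80, which IS divisible by 4, so compatible.
    Write x = 83 + 420·t and substitute into x ≡ 3 (mod 4): 420·t ≡ 3 − 83 = -80 (mod 4).
    Divide the congruence (and modulus) by g = 4: 105·t ≡ -20 (mod 1).
    Modulo 1 every t works; take t = 0.
    Then x = 83 + 420·0 = 83, valid modulo lcm(420, 4) = 420: x ≡ 83 (mod 420).
Verify: 83 mod 20 = 3, 83 mod 21 = 20, 83 mod 4 = 3.

x ≡ 83 (mod 420).


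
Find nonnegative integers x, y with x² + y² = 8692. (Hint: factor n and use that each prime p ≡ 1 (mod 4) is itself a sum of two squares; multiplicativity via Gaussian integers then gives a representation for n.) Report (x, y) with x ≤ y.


Step 1: Factor n = 8692 = 2^2 · 41 · 53.
Step 2: Check the mod-4 condition on each prime factor: 2 = 2 (special); 41 ≡ 1 (mod 4), exponent 1; 53 ≡ 1 (mod 4), exponent 1.
All primes ≡ 3 (mod 4) appear to even exponent (or don't appear), so by the two-squares theorem n IS expressible as a sum of two squares.
Step 3: Build a representation. Group n = k² · m with k = 2 and m = 41 · 53 = 2173 (a product of primes ≡ 1 (mod 4)); a representation of m scales to one of n via (k·x)² + (k·y)² = k²(x² + y²). Each prime p ≡ 1 (mod 4) is itself a sum of two squares; find a² by testing p − a² for a perfect square:
  41: 41 − 1² = 40, 41 − 2² = 37, 41 − 3² = 32, 41 − 4² = 25 = 5² ⇒ 41 = 4² + 5².
  53: 53 − 1² = 52, 53 − 2² = 49 = 7² ⇒ 53 = 2² + 7².
  Combine using the Brahmagupta–Fibonacci identity (a² + b²)(c² + d²) = (ac − bd)² + (ad + bc)² = (ac + bd)² + (ad − bc)²:
  41 · 53 = 2173: from (4² + 5²)(2² + 7²), take (4·2 − 5·7, 4·7 + 5·2) = (8 − 35, 28 + 10) = (-27, 38); dropping signs (only squares matter) gives (27, 38); check 27² + 38² = 729 + 1444 = 2173 ✓.
  Scale by k = 2: (2·27, 2·38) = (54, 76).
Step 4: Order so x ≤ y and verify: 54² + 76² = 2916 + 5776 = 8692 = n. ✓

n = 8692 = 54² + 76² (one valid representation with x ≤ y).


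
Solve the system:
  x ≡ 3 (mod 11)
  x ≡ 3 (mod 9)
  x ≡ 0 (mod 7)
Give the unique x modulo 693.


Moduli 11, 9, 7 are pairwise coprime; by CRT there is a unique solution modulo M = 11 · 9 · 7 = 693.
Solve pairwise, accumulating the modulus:
  Start with x ≡ 3 (mod 11).
  Combine with x ≡ 3 (mod 9): since gcd(11, 9) = 1, we get a unique residue mod 99.
    Write x = 3 + 11·t and substitute into x ≡ 3 (mod 9): 11·t ≡ 3 − 3 = 0 (mod 9).
    Reduce coefficients mod 9: 2·t ≡ 0 (mod 9).
    The inverse of 2 mod 9 is 5 (since 2·5 = 10 = 1·9 + 1), so t ≡ 5·0 = 0 ≡ 0 (mod 9).
    Then x = 3 + 11·0 = 3, valid modulo lcm(11, 9) = 99: x ≡ 3 (mod 99).
  Combine with x ≡ 0 (mod 7): since gcd(99, 7) = 1, we get a unique residue mod 693.
    Write x = 3 + 99·t and substitute into x ≡ 0 (mod 7): 99·t ≡ 0 − 3 = -3 (mod 7).
    Reduce coefficients mod 7: 1·t ≡ 4 (mod 7).
    So t ≡ 4 (mod 7).
    Then x = 3 + 99·4 = 399, valid modulo lcm(99, 7) = 693: x ≡ 399 (mod 693).
Verify: 399 mod 11 = 3 ✓, 399 mod 9 = 3 ✓, 399 mod 7 = 0 ✓.

x ≡ 399 (mod 693).


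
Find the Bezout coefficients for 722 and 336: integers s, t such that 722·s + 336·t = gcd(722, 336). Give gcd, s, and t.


Euclidean algorithm on (722, 336) — divide until remainder is 0:
  722 = 2 · 336 + 50
  336 = 6 · 50 + 36
  50 = 1 · 36 + 14
  36 = 2 · 14 + 8
  14 = 1 · 8 + 6
  8 = 1 · 6 + 2
  6 = 3 · 2 + 0
gcd(722, 336) = 2.
Track Bezout coefficients alongside the remainders: start with r₀ = 722 = a·1 + b·0 (s = 1, t = 0) and r₁ = 336 = a·0 + b·1 (s = 0, t = 1); each new remainder r_{k+1} = r_{k-1} − q_k·r_k inherits s_{k+1} = s_{k-1} − q_k·s_k, t_{k+1} = t_{k-1} − q_k·t_k, so r_k = a·s_k + b·t_k at every step:
  q = 2: r = 50, s = 1 − 2·0 = 1, t = 0 − 2·1 = -2  (check: 722·1 + 336·(-2) = 50)
  q = 6: r = 36, s = 0 − 6·1 = -6, t = 1 − 6·(-2) = 13  (check: 722·(-6) + 336·13 = 36)
  q = 1: r = 14, s = 1 − 1·(-6) = 7, t = -2 − 1·13 = -15  (check: 722·7 + 336·(-15) = 14)
  q = 2: r = 8, s = -6 − 2·7 = -20, t = 13 − 2·(-15) = 43  (check: 722·(-20) + 336·43 = 8)
  q = 1: r = 6, s = 7 − 1·(-20) = 27, t = -15 − 1·43 = -58  (check: 722·27 + 336·(-58) = 6)
  q = 1: r = 2, s = -20 − 1·27 = -47, t = 43 − 1·(-58) = 101  (check: 722·(-47) + 336·101 = 2)
The row with r = 2 (the gcd) gives the Bezout coefficients s = -47, t = 101.
Result: 722 · (-47) + 336 · (101) = 2.

gcd(722, 336) = 2; s = -47, t = 101 (check: 722·(-47) + 336·101 = 2).


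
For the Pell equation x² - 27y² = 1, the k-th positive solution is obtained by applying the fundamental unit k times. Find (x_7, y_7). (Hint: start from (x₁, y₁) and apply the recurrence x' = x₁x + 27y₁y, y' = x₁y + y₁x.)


Step 1: Find the fundamental solution (x₁, y₁) of x² - 27y² = 1.
  Expand √27 as a continued fraction. a₀ = ⌊√27⌋ = 5; iterate m_{k+1} = d_k·a_k − m_k, d_{k+1} = (27 − m_{k+1}²)/d_k, a_{k+1} = ⌊(a₀ + m_{k+1})/d_{k+1}⌋ (starting m₀ = 0, d₀ = 1), with convergents p_k = a_k·p_{k-1} + p_{k-2}, q_k = a_k·q_{k-1} + q_{k-2} (p₋₁ = 1, q₋₁ = 0):
  k = 0: a₀ = 5; p₀/q₀ = 5/1; p₀² − 27·q₀² = 25 − 27 = -2.
  k = 1: m = 5, d = 2, a = ⌊(5 + 5)/2⌋ = 5; p/q = (5·5 + 1)/(5·1 + 0) = 26/5; p² − 27·q² = 676 − 675 = 1.
  The first convergent with p² − 27·q² = 1 gives the fundamental solution (x₁, y₁) = (26, 5).
Step 2: Apply the recurrence (x_{n+1}, y_{n+1}) = (x₁x_n + 27y₁y_n, x₁y_n + y₁x_n) repeatedly.
  From (x_1, y_1) = (26, 5): x_2 = 26·26 + 27·5·5 = 1351; y_2 = 26·5 + 5·26 = 260.
  From (x_2, y_2) = (1351, 260): x_3 = 26·1351 + 27·5·260 = 70226; y_3 = 26·260 + 5·1351 = 13515.
  From (x_3, y_3) = (70226, 13515): x_4 = 26·70226 + 27·5·13515 = 3650401; y_4 = 26·13515 + 5·70226 = 702520.
  From (x_4, y_4) = (3650401, 702520): x_5 = 26·3650401 + 27·5·702520 = 189750626; y_5 = 26·702520 + 5·3650401 = 36517525.
  From (x_5, y_5) = (189750626, 36517525): x_6 = 26·189750626 + 27·5·36517525 = 9863382151; y_6 = 26·36517525 + 5·189750626 = 1898208780.
  From (x_6, y_6) = (9863382151, 1898208780): x_7 = 26·9863382151 + 27·5·1898208780 = 512706121226; y_7 = 26·1898208780 + 5·9863382151 = 98670339035.
Step 3: Verify x_7² - 27·y_7² = 262867566742609807743076 - 262867566742609807743075 = 1 (should be 1). ✓

(x_1, y_1) = (26, 5); (x_7, y_7) = (512706121226, 98670339035).


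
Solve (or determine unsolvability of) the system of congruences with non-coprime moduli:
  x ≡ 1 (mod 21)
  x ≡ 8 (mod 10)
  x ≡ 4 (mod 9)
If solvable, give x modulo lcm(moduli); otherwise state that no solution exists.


Moduli 21, 10, 9 are not pairwise coprime, so CRT works modulo lcm(m_i) when all pairwise compatibility conditions hold.
Pairwise compatibility: gcd(m_i, m_j) must divide a_i - a_j for every pair.
Merge one congruence at a time:
  Start: x ≡ 1 (mod 21).
  Combine with x ≡ 8 (mod 10): gcd(21, 10) = 1; 8 - 1 = 7, which IS divisible by 1, so compatible.
    Write x = 1 + 21·t and substitute into x ≡ 8 (mod 10): 21·t ≡ 8 − 1 = 7 (mod 10).
    Reduce coefficients mod 10: 1·t ≡ 7 (mod 10).
    So t ≡ 7 (mod 10).
    Then x = 1 + 21·7 = 148, valid modulo lcm(21, 10) = 210: x ≡ 148 (mod 210).
  Combine with x ≡ 4 (mod 9): gcd(210, 9) = 3; 4 - 148 = -144, which IS divisible by 3, so compatible.
    Write x = 148 + 210·t and substitute into x ≡ 4 (mod 9): 210·t ≡ 4 − 148 = -144 (mod 9).
    Divide the congruence (and modulus) by g = 3: 70·t ≡ -48 (mod 3).
    Reduce coefficients mod 3: 1·t ≡ 0 (mod 3).
    So t ≡ 0 (mod 3).
    Then x = 148 + 210·0 = 148, valid modulo lcm(210, 9) = 630: x ≡ 148 (mod 630).
Verify: 148 mod 21 = 1, 148 mod 10 = 8, 148 mod 9 = 4.

x ≡ 148 (mod 630).


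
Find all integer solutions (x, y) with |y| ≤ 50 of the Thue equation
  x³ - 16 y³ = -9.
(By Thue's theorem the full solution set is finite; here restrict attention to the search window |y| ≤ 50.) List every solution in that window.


The equation is x³ - 16y³ = -9. For fixed y, x³ = 16·y³ − 9, so a solution requires the RHS to be a perfect cube.
Strategy: iterate y from -50 to 50, compute RHS = 16·y³ − 9, and check whether it is a (positive or negative) perfect cube.
Check small values of y:
  y = 0: RHS = -9 is not a perfect cube.
  y = 1: RHS = 7 is not a perfect cube.
  y = -1: RHS = -25 is not a perfect cube.
  y = 2: RHS = 119 is not a perfect cube.
  y = -2: RHS = -137 is not a perfect cube.
  y = 3: RHS = 423 is not a perfect cube.
  y = -3: RHS = -441 is not a perfect cube.
Continuing the search up to |y| = 50 finds no solutions either.
No (x, y) in the scanned range satisfies the equation.

No integer solutions with |y| ≤ 50.


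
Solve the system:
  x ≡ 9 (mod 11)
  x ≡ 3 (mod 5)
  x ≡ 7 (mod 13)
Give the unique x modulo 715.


Moduli 11, 5, 13 are pairwise coprime; by CRT there is a unique solution modulo M = 11 · 5 · 13 = 715.
Solve pairwise, accumulating the modulus:
  Start with x ≡ 9 (mod 11).
  Combine with x ≡ 3 (mod 5): since gcd(11, 5) = 1, we get a unique residue mod 55.
    Write x = 9 + 11·t and substitute into x ≡ 3 (mod 5): 11·t ≡ 3 − 9 = -6 (mod 5).
    Reduce coefficients mod 5: 1·t ≡ 4 (mod 5).
    So t ≡ 4 (mod 5).
    Then x = 9 + 11·4 = 53, valid modulo lcm(11, 5) = 55: x ≡ 53 (mod 55).
  Combine with x ≡ 7 (mod 13): since gcd(55, 13) = 1, we get a unique residue mod 715.
    Write x = 53 + 55·t and substitute into x ≡ 7 (mod 13): 55·t ≡ 7 − 53 = -46 (mod 13).
    Reduce coefficients mod 13: 3·t ≡ 6 (mod 13).
    The inverse of 3 mod 13 is 9 (since 3·9 = 27 = 2·13 + 1), so t ≡ 9·6 = 54 ≡ 2 (mod 13).
    Then x = 53 + 55·2 = 163, valid modulo lcm(55, 13) = 715: x ≡ 163 (mod 715).
Verify: 163 mod 11 = 9 ✓, 163 mod 5 = 3 ✓, 163 mod 13 = 7 ✓.

x ≡ 163 (mod 715).


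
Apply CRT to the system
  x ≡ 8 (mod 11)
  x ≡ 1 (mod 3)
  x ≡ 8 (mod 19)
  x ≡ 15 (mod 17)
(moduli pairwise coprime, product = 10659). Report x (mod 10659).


Product of moduli M = 11 · 3 · 19 · 17 = 10659.
Merge one congruence at a time:
  Start: x ≡ 8 (mod 11).
  Combine with x ≡ 1 (mod 3); new modulus lcm = 33.
    Write x = 8 + 11·t and substitute into x ≡ 1 (mod 3): 11·t ≡ 1 − 8 = -7 (mod 3).
    Reduce coefficients mod 3: 2·t ≡ 2 (mod 3).
    The inverse of 2 mod 3 is 2 (since 2·2 = 4 = 1·3 + 1), so t ≡ 2·2 = 4 ≡ 1 (mod 3).
    Then x = 8 + 11·1 = 19, valid modulo lcm(11, 3) = 33: x ≡ 19 (mod 33).
  Combine with x ≡ 8 (mod 19); new modulus lcm = 627.
    Write x = 19 + 33·t and substitute into x ≡ 8 (mod 19): 33·t ≡ 8 − 19 = -11 (mod 19).
    Reduce coefficients mod 19: 14·t ≡ 8 (mod 19).
    The inverse of 14 mod 19 is 15 (since 14·15 = 210 = 11·19 + 1), so t ≡ 15·8 = 120 ≡ 6 (mod 19).
    Then x = 19 + 33·6 = 217, valid modulo lcm(33, 19) = 627: x ≡ 217 (mod 627).
  Combine with x ≡ 15 (mod 17); new modulus lcm = 10659.
    Write x = 217 + 627·t and substitute into x ≡ 15 (mod 17): 627·t ≡ 15 − 217 = -202 (mod 17).
    Reduce coefficients mod 17: 15·t ≡ 2 (mod 17).
    The inverse of 15 mod 17 is 8 (since 15·8 = 120 = 7·17 + 1), so t ≡ 8·2 = 16 ≡ 16 (mod 17).
    Then x = 217 + 627·16 = 10249, valid modulo lcm(627, 17) = 10659: x ≡ 10249 (mod 10659).
Verify against each original: 10249 mod 11 = 8, 10249 mod 3 = 1, 10249 mod 19 = 8, 10249 mod 17 = 15.

x ≡ 10249 (mod 10659).


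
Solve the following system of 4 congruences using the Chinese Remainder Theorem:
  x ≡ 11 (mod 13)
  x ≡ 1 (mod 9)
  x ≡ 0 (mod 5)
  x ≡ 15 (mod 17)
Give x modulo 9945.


Product of moduli M = 13 · 9 · 5 · 17 = 9945.
Merge one congruence at a time:
  Start: x ≡ 11 (mod 13).
  Combine with x ≡ 1 (mod 9); new modulus lcm = 117.
    Write x = 11 + 13·t and substitute into x ≡ 1 (mod 9): 13·t ≡ 1 − 11 = -10 (mod 9).
    Reduce coefficients mod 9: 4·t ≡ 8 (mod 9).
    The inverse of 4 mod 9 is 7 (since 4·7 = 28 = 3·9 + 1), so t ≡ 7·8 = 56 ≡ 2 (mod 9).
    Then x = 11 + 13·2 = 37, valid modulo lcm(13, 9) = 117: x ≡ 37 (mod 117).
  Combine with x ≡ 0 (mod 5); new modulus lcm = 585.
    Write x = 37 + 117·t and substitute into x ≡ 0 (mod 5): 117·t ≡ 0 − 37 = -37 (mod 5).
    Reduce coefficients mod 5: 2·t ≡ 3 (mod 5).
    The inverse of 2 mod 5 is 3 (since 2·3 = 6 = 1·5 + 1), so t ≡ 3·3 = 9 ≡ 4 (mod 5).
    Then x = 37 + 117·4 = 505, valid modulo lcm(117, 5) = 585: x ≡ 505 (mod 585).
  Combine with x ≡ 15 (mod 17); new modulus lcm = 9945.
    Write x = 505 + 585·t and substitute into x ≡ 15 (mod 17): 585·t ≡ 15 − 505 = -490 (mod 17).
    Reduce coefficients mod 17: 7·t ≡ 3 (mod 17).
    The inverse of 7 mod 17 is 5 (since 7·5 = 35 = 2·17 + 1), so t ≡ 5·3 = 15 ≡ 15 (mod 17).
    Then x = 505 + 585·15 = 9280, valid modulo lcm(585, 17) = 9945: x ≡ 9280 (mod 9945).
Verify against each original: 9280 mod 13 = 11, 9280 mod 9 = 1, 9280 mod 5 = 0, 9280 mod 17 = 15.

x ≡ 9280 (mod 9945).


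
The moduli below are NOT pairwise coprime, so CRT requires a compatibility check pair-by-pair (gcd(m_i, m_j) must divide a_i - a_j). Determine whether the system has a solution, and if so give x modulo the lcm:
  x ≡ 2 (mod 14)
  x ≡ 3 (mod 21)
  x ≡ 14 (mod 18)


Moduli 14, 21, 18 are not pairwise coprime, so CRT works modulo lcm(m_i) when all pairwise compatibility conditions hold.
Pairwise compatibility: gcd(m_i, m_j) must divide a_i - a_j for every pair.
Merge one congruence at a time:
  Start: x ≡ 2 (mod 14).
  Combine with x ≡ 3 (mod 21): gcd(14, 21) = 7, and 3 - 2 = 1 is NOT divisible by 7.
    ⇒ system is inconsistent (no integer solution).

No solution (the system is inconsistent).


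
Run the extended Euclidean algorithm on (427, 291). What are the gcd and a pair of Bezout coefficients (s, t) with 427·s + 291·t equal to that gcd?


Euclidean algorithm on (427, 291) — divide until remainder is 0:
  427 = 1 · 291 + 136
  291 = 2 · 136 + 19
  136 = 7 · 19 + 3
  19 = 6 · 3 + 1
  3 = 3 · 1 + 0
gcd(427, 291) = 1.
Track Bezout coefficients alongside the remainders: start with r₀ = 427 = a·1 + b·0 (s = 1, t = 0) and r₁ = 291 = a·0 + b·1 (s = 0, t = 1); each new remainder r_{k+1} = r_{k-1} − q_k·r_k inherits s_{k+1} = s_{k-1} − q_k·s_k, t_{k+1} = t_{k-1} − q_k·t_k, so r_k = a·s_k + b·t_k at every step:
  q = 1: r = 136, s = 1 − 1·0 = 1, t = 0 − 1·1 = -1  (check: 427·1 + 291·(-1) = 136)
  q = 2: r = 19, s = 0 − 2·1 = -2, t = 1 − 2·(-1) = 3  (check: 427·(-2) + 291·3 = 19)
  q = 7: r = 3, s = 1 − 7·(-2) = 15, t = -1 − 7·3 = -22  (check: 427·15 + 291·(-22) = 3)
  q = 6: r = 1, s = -2 − 6·15 = -92, t = 3 − 6·(-22) = 135  (check: 427·(-92) + 291·135 = 1)
The row with r = 1 (the gcd) gives the Bezout coefficients s = -92, t = 135.
Result: 427 · (-92) + 291 · (135) = 1.

gcd(427, 291) = 1; s = -92, t = 135 (check: 427·(-92) + 291·135 = 1).


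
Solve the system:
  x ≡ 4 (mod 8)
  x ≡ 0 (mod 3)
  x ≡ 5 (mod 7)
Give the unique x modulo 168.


Moduli 8, 3, 7 are pairwise coprime; by CRT there is a unique solution modulo M = 8 · 3 · 7 = 168.
Solve pairwise, accumulating the modulus:
  Start with x ≡ 4 (mod 8).
  Combine with x ≡ 0 (mod 3): since gcd(8, 3) = 1, we get a unique residue mod 24.
    Write x = 4 + 8·t and substitute into x ≡ 0 (mod 3): 8·t ≡ 0 − 4 = -4 (mod 3).
    Reduce coefficients mod 3: 2·t ≡ 2 (mod 3).
    The inverse of 2 mod 3 is 2 (since 2·2 = 4 = 1·3 + 1), so t ≡ 2·2 = 4 ≡ 1 (mod 3).
    Then x = 4 + 8·1 = 12, valid modulo lcm(8, 3) = 24: x ≡ 12 (mod 24).
  Combine with x ≡ 5 (mod 7): since gcd(24, 7) = 1, we get a unique residue mod 168.
    Write x = 12 + 24·t and substitute into x ≡ 5 (mod 7): 24·t ≡ 5 − 12 = -7 (mod 7).
    Reduce coefficients mod 7: 3·t ≡ 0 (mod 7).
    The inverse of 3 mod 7 is 5 (since 3·5 = 15 = 2·7 + 1), so t ≡ 5·0 = 0 ≡ 0 (mod 7).
    Then x = 12 + 24·0 = 12, valid modulo lcm(24, 7) = 168: x ≡ 12 (mod 168).
Verify: 12 mod 8 = 4 ✓, 12 mod 3 = 0 ✓, 12 mod 7 = 5 ✓.

x ≡ 12 (mod 168).


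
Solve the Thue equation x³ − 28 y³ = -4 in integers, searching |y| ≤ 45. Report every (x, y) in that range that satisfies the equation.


The equation is x³ - 28y³ = -4. For fixed y, x³ = 28·y³ − 4, so a solution requires the RHS to be a perfect cube.
Strategy: iterate y from -45 to 45, compute RHS = 28·y³ − 4, and check whether it is a (positive or negative) perfect cube.
Check small values of y:
  y = 0: RHS = -4 is not a perfect cube.
  y = 1: RHS = 24 is not a perfect cube.
  y = -1: RHS = -32 is not a perfect cube.
  y = 2: RHS = 220 is not a perfect cube.
  y = -2: RHS = -228 is not a perfect cube.
  y = 3: RHS = 752 is not a perfect cube.
  y = -3: RHS = -760 is not a perfect cube.
Continuing the search up to |y| = 45 finds no solutions either.
No (x, y) in the scanned range satisfies the equation.

No integer solutions with |y| ≤ 45.


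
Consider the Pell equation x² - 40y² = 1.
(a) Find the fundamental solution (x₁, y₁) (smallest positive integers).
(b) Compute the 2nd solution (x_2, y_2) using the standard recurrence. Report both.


Step 1: Find the fundamental solution (x₁, y₁) of x² - 40y² = 1.
  Expand √40 as a continued fraction. a₀ = ⌊√40⌋ = 6; iterate m_{k+1} = d_k·a_k − m_k, d_{k+1} = (40 − m_{k+1}²)/d_k, a_{k+1} = ⌊(a₀ + m_{k+1})/d_{k+1}⌋ (starting m₀ = 0, d₀ = 1), with convergents p_k = a_k·p_{k-1} + p_{k-2}, q_k = a_k·q_{k-1} + q_{k-2} (p₋₁ = 1, q₋₁ = 0):
  k = 0: a₀ = 6; p₀/q₀ = 6/1; p₀² − 40·q₀² = 36 − 40 = -4.
  k = 1: m = 6, d = 4, a = ⌊(6 + 6)/4⌋ = 3; p/q = (3·6 + 1)/(3·1 + 0) = 19/3; p² − 40·q² = 361 − 360 = 1.
  The first convergent with p² − 40·q² = 1 gives the fundamental solution (x₁, y₁) = (19, 3).
Step 2: Apply the recurrence (x_{n+1}, y_{n+1}) = (x₁x_n + 40y₁y_n, x₁y_n + y₁x_n) repeatedly.
  From (x_1, y_1) = (19, 3): x_2 = 19·19 + 40·3·3 = 721; y_2 = 19·3 + 3·19 = 114.
Step 3: Verify x_2² - 40·y_2² = 519841 - 519840 = 1 (should be 1). ✓

(x_1, y_1) = (19, 3); (x_2, y_2) = (721, 114).


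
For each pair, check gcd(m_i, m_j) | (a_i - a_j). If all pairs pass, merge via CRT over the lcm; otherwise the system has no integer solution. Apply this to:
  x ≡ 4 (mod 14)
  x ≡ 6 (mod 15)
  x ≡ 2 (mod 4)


Moduli 14, 15, 4 are not pairwise coprime, so CRT works modulo lcm(m_i) when all pairwise compatibility conditions hold.
Pairwise compatibility: gcd(m_i, m_j) must divide a_i - a_j for every pair.
Merge one congruence at a time:
  Start: x ≡ 4 (mod 14).
  Combine with x ≡ 6 (mod 15): gcd(14, 15) = 1; 6 - 4 = 2, which IS divisible by 1, so compatible.
    Write x = 4 + 14·t and substitute into x ≡ 6 (mod 15): 14·t ≡ 6 − 4 = 2 (mod 15).
    The inverse of 14 mod 15 is 14 (since 14·14 = 196 = 13·15 + 1), so t ≡ 14·2 = 28 ≡ 13 (mod 15).
    Then x = 4 + 14·13 = 186, valid modulo lcm(14, 15) = 210: x ≡ 186 (mod 210).
  Combine with x ≡ 2 (mod 4): gcd(210, 4) = 2; 2 - 186 = -184, which IS divisible by 2, so compatible.
    Write x = 186 + 210·t and substitute into x ≡ 2 (mod 4): 210·t ≡ 2 − 186 = -184 (mod 4).
    Divide the congruence (and modulus) by g = 2: 105·t ≡ -92 (mod 2).
    Reduce coefficients mod 2: 1·t ≡ 0 (mod 2).
    So t ≡ 0 (mod 2).
    Then x = 186 + 210·0 = 186, valid modulo lcm(210, 4) = 420: x ≡ 186 (mod 420).
Verify: 186 mod 14 = 4, 186 mod 15 = 6, 186 mod 4 = 2.

x ≡ 186 (mod 420).


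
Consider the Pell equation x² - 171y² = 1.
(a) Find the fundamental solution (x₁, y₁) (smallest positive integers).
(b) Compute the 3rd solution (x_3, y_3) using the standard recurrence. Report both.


Step 1: Find the fundamental solution (x₁, y₁) of x² - 171y² = 1.
  Expand √171 as a continued fraction. a₀ = ⌊√171⌋ = 13; iterate m_{k+1} = d_k·a_k − m_k, d_{k+1} = (171 − m_{k+1}²)/d_k, a_{k+1} = ⌊(a₀ + m_{k+1})/d_{k+1}⌋ (starting m₀ = 0, d₀ = 1), with convergents p_k = a_k·p_{k-1} + p_{k-2}, q_k = a_k·q_{k-1} + q_{k-2} (p₋₁ = 1, q₋₁ = 0):
  k = 0: a₀ = 13; p₀/q₀ = 13/1; p₀² − 171·q₀² = 169 − 171 = -2.
  k = 1: m = 13, d = 2, a = ⌊(13 + 13)/2⌋ = 13; p/q = (13·13 + 1)/(13·1 + 0) = 170/13; p² − 171·q² = 28900 − 28899 = 1.
  The first convergent with p² − 171·q² = 1 gives the fundamental solution (x₁, y₁) = (170, 13).
Step 2: Apply the recurrence (x_{n+1}, y_{n+1}) = (x₁x_n + 171y₁y_n, x₁y_n + y₁x_n) repeatedly.
  From (x_1, y_1) = (170, 13): x_2 = 170·170 + 171·13·13 = 57799; y_2 = 170·13 + 13·170 = 4420.
  From (x_2, y_2) = (57799, 4420): x_3 = 170·57799 + 171·13·4420 = 19651490; y_3 = 170·4420 + 13·57799 = 1502787.
Step 3: Verify x_3² - 171·y_3² = 386181059220100 - 386181059220099 = 1 (should be 1). ✓

(x_1, y_1) = (170, 13); (x_3, y_3) = (19651490, 1502787).


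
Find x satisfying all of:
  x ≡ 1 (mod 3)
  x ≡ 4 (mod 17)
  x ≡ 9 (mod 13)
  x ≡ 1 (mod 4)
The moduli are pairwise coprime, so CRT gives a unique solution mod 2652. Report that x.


Product of moduli M = 3 · 17 · 13 · 4 = 2652.
Merge one congruence at a time:
  Start: x ≡ 1 (mod 3).
  Combine with x ≡ 4 (mod 17); new modulus lcm = 51.
    Write x = 1 + 3·t and substitute into x ≡ 4 (mod 17): 3·t ≡ 4 − 1 = 3 (mod 17).
    The inverse of 3 mod 17 is 6 (since 3·6 = 18 = 1·17 + 1), so t ≡ 6·3 = 18 ≡ 1 (mod 17).
    Then x = 1 + 3·1 = 4, valid modulo lcm(3, 17) = 51: x ≡ 4 (mod 51).
  Combine with x ≡ 9 (mod 13); new modulus lcm = 663.
    Write x = 4 + 51·t and substitute into x ≡ 9 (mod 13): 51·t ≡ 9 − 4 = 5 (mod 13).
    Reduce coefficients mod 13: 12·t ≡ 5 (mod 13).
    The inverse of 12 mod 13 is 12 (since 12·12 = 144 = 11·13 + 1), so t ≡ 12·5 = 60 ≡ 8 (mod 13).
    Then x = 4 + 51·8 = 412, valid modulo lcm(51, 13) = 663: x ≡ 412 (mod 663).
  Combine with x ≡ 1 (mod 4); new modulus lcm = 2652.
    Write x = 412 + 663·t and substitute into x ≡ 1 (mod 4): 663·t ≡ 1 − 412 = -411 (mod 4).
    Reduce coefficients mod 4: 3·t ≡ 1 (mod 4).
    The inverse of 3 mod 4 is 3 (since 3·3 = 9 = 2·4 + 1), so t ≡ 3·1 = 3 ≡ 3 (mod 4).
    Then x = 412 + 663·3 = 2401, valid modulo lcm(663, 4) = 2652: x ≡ 2401 (mod 2652).
Verify against each original: 2401 mod 3 = 1, 2401 mod 17 = 4, 2401 mod 13 = 9, 2401 mod 4 = 1.

x ≡ 2401 (mod 2652).


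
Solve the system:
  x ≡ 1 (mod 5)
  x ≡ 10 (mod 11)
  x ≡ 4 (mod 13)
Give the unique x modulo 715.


Moduli 5, 11, 13 are pairwise coprime; by CRT there is a unique solution modulo M = 5 · 11 · 13 = 715.
Solve pairwise, accumulating the modulus:
  Start with x ≡ 1 (mod 5).
  Combine with x ≡ 10 (mod 11): since gcd(5, 11) = 1, we get a unique residue mod 55.
    Write x = 1 + 5·t and substitute into x ≡ 10 (mod 11): 5·t ≡ 10 − 1 = 9 (mod 11).
    The inverse of 5 mod 11 is 9 (since 5·9 = 45 = 4·11 + 1), so t ≡ 9·9 = 81 ≡ 4 (mod 11).
    Then x = 1 + 5·4 = 21, valid modulo lcm(5, 11) = 55: x ≡ 21 (mod 55).
  Combine with x ≡ 4 (mod 13): since gcd(55, 13) = 1, we get a unique residue mod 715.
    Write x = 21 + 55·t and substitute into x ≡ 4 (mod 13): 55·t ≡ 4 − 21 = -17 (mod 13).
    Reduce coefficients mod 13: 3·t ≡ 9 (mod 13).
    The inverse of 3 mod 13 is 9 (since 3·9 = 27 = 2·13 + 1), so t ≡ 9·9 = 81 ≡ 3 (mod 13).
    Then x = 21 + 55·3 = 186, valid modulo lcm(55, 13) = 715: x ≡ 186 (mod 715).
Verify: 186 mod 5 = 1 ✓, 186 mod 11 = 10 ✓, 186 mod 13 = 4 ✓.

x ≡ 186 (mod 715).


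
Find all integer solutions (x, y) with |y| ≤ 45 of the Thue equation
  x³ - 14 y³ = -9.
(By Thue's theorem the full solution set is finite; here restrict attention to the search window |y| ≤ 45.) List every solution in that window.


The equation is x³ - 14y³ = -9. For fixed y, x³ = 14·y³ − 9, so a solution requires the RHS to be a perfect cube.
Strategy: iterate y from -45 to 45, compute RHS = 14·y³ − 9, and check whether it is a (positive or negative) perfect cube.
Check small values of y:
  y = 0: RHS = -9 is not a perfect cube.
  y = 1: RHS = 5 is not a perfect cube.
  y = -1: RHS = -23 is not a perfect cube.
  y = 2: RHS = 103 is not a perfect cube.
  y = -2: RHS = -121 is not a perfect cube.
  y = 3: RHS = 369 is not a perfect cube.
  y = -3: RHS = -387 is not a perfect cube.
Continuing the search up to |y| = 45 finds no solutions either.
No (x, y) in the scanned range satisfies the equation.

No integer solutions with |y| ≤ 45.


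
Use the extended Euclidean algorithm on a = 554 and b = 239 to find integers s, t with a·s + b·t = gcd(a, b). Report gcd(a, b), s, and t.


Euclidean algorithm on (554, 239) — divide until remainder is 0:
  554 = 2 · 239 + 76
  239 = 3 · 76 + 11
  76 = 6 · 11 + 10
  11 = 1 · 10 + 1
  10 = 10 · 1 + 0
gcd(554, 239) = 1.
Track Bezout coefficients alongside the remainders: start with r₀ = 554 = a·1 + b·0 (s = 1, t = 0) and r₁ = 239 = a·0 + b·1 (s = 0, t = 1); each new remainder r_{k+1} = r_{k-1} − q_k·r_k inherits s_{k+1} = s_{k-1} − q_k·s_k, t_{k+1} = t_{k-1} − q_k·t_k, so r_k = a·s_k + b·t_k at every step:
  q = 2: r = 76, s = 1 − 2·0 = 1, t = 0 − 2·1 = -2  (check: 554·1 + 239·(-2) = 76)
  q = 3: r = 11, s = 0 − 3·1 = -3, t = 1 − 3·(-2) = 7  (check: 554·(-3) + 239·7 = 11)
  q = 6: r = 10, s = 1 − 6·(-3) = 19, t = -2 − 6·7 = -44  (check: 554·19 + 239·(-44) = 10)
  q = 1: r = 1, s = -3 − 1·19 = -22, t = 7 − 1·(-44) = 51  (check: 554·(-22) + 239·51 = 1)
The row with r = 1 (the gcd) gives the Bezout coefficients s = -22, t = 51.
Result: 554 · (-22) + 239 · (51) = 1.

gcd(554, 239) = 1; s = -22, t = 51 (check: 554·(-22) + 239·51 = 1).


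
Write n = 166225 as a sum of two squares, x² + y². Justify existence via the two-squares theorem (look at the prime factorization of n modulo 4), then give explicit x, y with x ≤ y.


Step 1: Factor n = 166225 = 5^2 · 61 · 109.
Step 2: Check the mod-4 condition on each prime factor: 5 ≡ 1 (mod 4), exponent 2; 61 ≡ 1 (mod 4), exponent 1; 109 ≡ 1 (mod 4), exponent 1.
All primes ≡ 3 (mod 4) appear to even exponent (or don't appear), so by the two-squares theorem n IS expressible as a sum of two squares.
Step 3: Build a representation. Group n = k² · m with k = 5 and m = 61 · 109 = 6649 (a product of primes ≡ 1 (mod 4)); a representation of m scales to one of n via (k·x)² + (k·y)² = k²(x² + y²). Each prime p ≡ 1 (mod 4) is itself a sum of two squares; find a² by testing p − a² for a perfect square:
  61: 61 − 1² = 60, 61 − 2² = 57, 61 − 3² = 52, 61 − 4² = 45, 61 − 5² = 36 = 6² ⇒ 61 = 5² + 6².
  109: 109 − 1² = 108, 109 − 2² = 105, 109 − 3² = 100 = 10² ⇒ 109 = 3² + 10².
  Combine using the Brahmagupta–Fibonacci identity (a² + b²)(c² + d²) = (ac − bd)² + (ad + bc)² = (ac + bd)² + (ad − bc)²:
  61 · 109 = 6649: from (5² + 6²)(3² + 10²), take (5·3 − 6·10, 5·10 + 6·3) = (15 − 60, 50 + 18) = (-45, 68); dropping signs (only squares matter) gives (45, 68); check 45² + 68² = 2025 + 4624 = 6649 ✓.
  Scale by k = 5: (5·45, 5·68) = (225, 340).
Step 4: Order so x ≤ y and verify: 225² + 340² = 50625 + 115600 = 166225 = n. ✓

n = 166225 = 225² + 340² (one valid representation with x ≤ y).


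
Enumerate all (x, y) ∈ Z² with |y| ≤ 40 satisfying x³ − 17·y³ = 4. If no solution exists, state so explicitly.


The equation is x³ - 17y³ = 4. For fixed y, x³ = 17·y³ + 4, so a solution requires the RHS to be a perfect cube.
Strategy: iterate y from -40 to 40, compute RHS = 17·y³ + 4, and check whether it is a (positive or negative) perfect cube.
Check small values of y:
  y = 0: RHS = 4 is not a perfect cube.
  y = 1: RHS = 21 is not a perfect cube.
  y = -1: RHS = -13 is not a perfect cube.
  y = 2: RHS = 140 is not a perfect cube.
  y = -2: RHS = -132 is not a perfect cube.
  y = 3: RHS = 463 is not a perfect cube.
  y = -3: RHS = -455 is not a perfect cube.
Continuing the search up to |y| = 40 finds no solutions either.
No (x, y) in the scanned range satisfies the equation.

No integer solutions with |y| ≤ 40.


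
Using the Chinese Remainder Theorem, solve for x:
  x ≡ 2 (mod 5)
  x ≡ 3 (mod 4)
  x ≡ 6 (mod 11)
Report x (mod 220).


Moduli 5, 4, 11 are pairwise coprime; by CRT there is a unique solution modulo M = 5 · 4 · 11 = 220.
Solve pairwise, accumulating the modulus:
  Start with x ≡ 2 (mod 5).
  Combine with x ≡ 3 (mod 4): since gcd(5, 4) = 1, we get a unique residue mod 20.
    Write x = 2 + 5·t and substitute into x ≡ 3 (mod 4): 5·t ≡ 3 − 2 = 1 (mod 4).
    Reduce coefficients mod 4: 1·t ≡ 1 (mod 4).
    So t ≡ 1 (mod 4).
    Then x = 2 + 5·1 = 7, valid modulo lcm(5, 4) = 20: x ≡ 7 (mod 20).
  Combine with x ≡ 6 (mod 11): since gcd(20, 11) = 1, we get a unique residue mod 220.
    Write x = 7 + 20·t and substitute into x ≡ 6 (mod 11): 20·t ≡ 6 − 7 = -1 (mod 11).
    Reduce coefficients mod 11: 9·t ≡ 10 (mod 11).
    The inverse of 9 mod 11 is 5 (since 9·5 = 45 = 4·11 + 1), so t ≡ 5·10 = 50 ≡ 6 (mod 11).
    Then x = 7 + 20·6 = 127, valid modulo lcm(20, 11) = 220: x ≡ 127 (mod 220).
Verify: 127 mod 5 = 2 ✓, 127 mod 4 = 3 ✓, 127 mod 11 = 6 ✓.

x ≡ 127 (mod 220).


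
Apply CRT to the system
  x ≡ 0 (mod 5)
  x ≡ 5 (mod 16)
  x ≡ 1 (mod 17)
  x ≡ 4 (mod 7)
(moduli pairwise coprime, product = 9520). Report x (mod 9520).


Product of moduli M = 5 · 16 · 17 · 7 = 9520.
Merge one congruence at a time:
  Start: x ≡ 0 (mod 5).
  Combine with x ≡ 5 (mod 16); new modulus lcm = 80.
    Write x = 0 + 5·t and substitute into x ≡ 5 (mod 16): 5·t ≡ 5 − 0 = 5 (mod 16).
    The inverse of 5 mod 16 is 13 (since 5·13 = 65 = 4·16 + 1), so t ≡ 13·5 = 65 ≡ 1 (mod 16).
    Then x = 0 + 5·1 = 5, valid modulo lcm(5, 16) = 80: x ≡ 5 (mod 80).
  Combine with x ≡ 1 (mod 17); new modulus lcm = 1360.
    Write x = 5 + 80·t and substitute into x ≡ 1 (mod 17): 80·t ≡ 1 − 5 = -4 (mod 17).
    Reduce coefficients mod 17: 12·t ≡ 13 (mod 17).
    The inverse of 12 mod 17 is 10 (since 12·10 = 120 = 7·17 + 1), so t ≡ 10·13 = 130 ≡ 11 (mod 17).
    Then x = 5 + 80·11 = 885, valid modulo lcm(80, 17) = 1360: x ≡ 885 (mod 1360).
  Combine with x ≡ 4 (mod 7); new modulus lcm = 9520.
    Write x = 885 + 1360·t and substitute into x ≡ 4 (mod 7): 1360·t ≡ 4 − 885 = -881 (mod 7).
    Reduce coefficients mod 7: 2·t ≡ 1 (mod 7).
    The inverse of 2 mod 7 is 4 (since 2·4 = 8 = 1·7 + 1), so t ≡ 4·1 = 4 ≡ 4 (mod 7).
    Then x = 885 + 1360·4 = 6325, valid modulo lcm(1360, 7) = 9520: x ≡ 6325 (mod 9520).
Verify against each original: 6325 mod 5 = 0, 6325 mod 16 = 5, 6325 mod 17 = 1, 6325 mod 7 = 4.

x ≡ 6325 (mod 9520).


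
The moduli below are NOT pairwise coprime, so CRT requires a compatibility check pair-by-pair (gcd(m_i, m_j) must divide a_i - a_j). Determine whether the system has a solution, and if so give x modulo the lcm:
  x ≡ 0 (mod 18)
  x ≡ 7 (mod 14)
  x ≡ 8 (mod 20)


Moduli 18, 14, 20 are not pairwise coprime, so CRT works modulo lcm(m_i) when all pairwise compatibility conditions hold.
Pairwise compatibility: gcd(m_i, m_j) must divide a_i - a_j for every pair.
Merge one congruence at a time:
  Start: x ≡ 0 (mod 18).
  Combine with x ≡ 7 (mod 14): gcd(18, 14) = 2, and 7 - 0 = 7 is NOT divisible by 2.
    ⇒ system is inconsistent (no integer solution).

No solution (the system is inconsistent).


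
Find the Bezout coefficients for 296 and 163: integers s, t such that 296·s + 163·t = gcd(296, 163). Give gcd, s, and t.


Euclidean algorithm on (296, 163) — divide until remainder is 0:
  296 = 1 · 163 + 133
  163 = 1 · 133 + 30
  133 = 4 · 30 + 13
  30 = 2 · 13 + 4
  13 = 3 · 4 + 1
  4 = 4 · 1 + 0
gcd(296, 163) = 1.
Track Bezout coefficients alongside the remainders: start with r₀ = 296 = a·1 + b·0 (s = 1, t = 0) and r₁ = 163 = a·0 + b·1 (s = 0, t = 1); each new remainder r_{k+1} = r_{k-1} − q_k·r_k inherits s_{k+1} = s_{k-1} − q_k·s_k, t_{k+1} = t_{k-1} − q_k·t_k, so r_k = a·s_k + b·t_k at every step:
  q = 1: r = 133, s = 1 − 1·0 = 1, t = 0 − 1·1 = -1  (check: 296·1 + 163·(-1) = 133)
  q = 1: r = 30, s = 0 − 1·1 = -1, t = 1 − 1·(-1) = 2  (check: 296·(-1) + 163·2 = 30)
  q = 4: r = 13, s = 1 − 4·(-1) = 5, t = -1 − 4·2 = -9  (check: 296·5 + 163·(-9) = 13)
  q = 2: r = 4, s = -1 − 2·5 = -11, t = 2 − 2·(-9) = 20  (check: 296·(-11) + 163·20 = 4)
  q = 3: r = 1, s = 5 − 3·(-11) = 38, t = -9 − 3·20 = -69  (check: 296·38 + 163·(-69) = 1)
The row with r = 1 (the gcd) gives the Bezout coefficients s = 38, t = -69.
Result: 296 · (38) + 163 · (-69) = 1.

gcd(296, 163) = 1; s = 38, t = -69 (check: 296·38 + 163·(-69) = 1).


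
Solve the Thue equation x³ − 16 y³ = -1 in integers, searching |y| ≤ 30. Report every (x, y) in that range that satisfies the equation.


The equation is x³ - 16y³ = -1. For fixed y, x³ = 16·y³ − 1, so a solution requires the RHS to be a perfect cube.
Strategy: iterate y from -30 to 30, compute RHS = 16·y³ − 1, and check whether it is a (positive or negative) perfect cube.
Check small values of y:
  y = 0: RHS = -1 = (-1)³ ⇒ x = -1 works.
  y = 1: RHS = 15 is not a perfect cube.
  y = -1: RHS = -17 is not a perfect cube.
  y = 2: RHS = 127 is not a perfect cube.
  y = -2: RHS = -129 is not a perfect cube.
  y = 3: RHS = 431 is not a perfect cube.
  y = -3: RHS = -433 is not a perfect cube.
Continuing the search up to |y| = 30 finds no further solutions beyond those listed.
Collected solutions: (-1, 0).

Solutions (with |y| ≤ 30): (-1, 0).


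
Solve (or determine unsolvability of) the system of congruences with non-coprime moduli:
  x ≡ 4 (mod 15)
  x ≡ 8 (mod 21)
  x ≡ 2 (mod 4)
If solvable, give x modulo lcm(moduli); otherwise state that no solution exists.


Moduli 15, 21, 4 are not pairwise coprime, so CRT works modulo lcm(m_i) when all pairwise compatibility conditions hold.
Pairwise compatibility: gcd(m_i, m_j) must divide a_i - a_j for every pair.
Merge one congruence at a time:
  Start: x ≡ 4 (mod 15).
  Combine with x ≡ 8 (mod 21): gcd(15, 21) = 3, and 8 - 4 = 4 is NOT divisible by 3.
    ⇒ system is inconsistent (no integer solution).

No solution (the system is inconsistent).


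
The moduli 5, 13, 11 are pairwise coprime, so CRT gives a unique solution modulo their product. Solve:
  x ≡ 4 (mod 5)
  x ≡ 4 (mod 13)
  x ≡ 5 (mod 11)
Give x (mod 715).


Moduli 5, 13, 11 are pairwise coprime; by CRT there is a unique solution modulo M = 5 · 13 · 11 = 715.
Solve pairwise, accumulating the modulus:
  Start with x ≡ 4 (mod 5).
  Combine with x ≡ 4 (mod 13): since gcd(5, 13) = 1, we get a unique residue mod 65.
    Write x = 4 + 5·t and substitute into x ≡ 4 (mod 13): 5·t ≡ 4 − 4 = 0 (mod 13).
    The inverse of 5 mod 13 is 8 (since 5·8 = 40 = 3·13 + 1), so t ≡ 8·0 = 0 ≡ 0 (mod 13).
    Then x = 4 + 5·0 = 4, valid modulo lcm(5, 13) = 65: x ≡ 4 (mod 65).
  Combine with x ≡ 5 (mod 11): since gcd(65, 11) = 1, we get a unique residue mod 715.
    Write x = 4 + 65·t and substitute into x ≡ 5 (mod 11): 65·t ≡ 5 − 4 = 1 (mod 11).
    Reduce coefficients mod 11: 10·t ≡ 1 (mod 11).
    The inverse of 10 mod 11 is 10 (since 10·10 = 100 = 9·11 + 1), so t ≡ 10·1 = 10 ≡ 10 (mod 11).
    Then x = 4 + 65·10 = 654, valid modulo lcm(65, 11) = 715: x ≡ 654 (mod 715).
Verify: 654 mod 5 = 4 ✓, 654 mod 13 = 4 ✓, 654 mod 11 = 5 ✓.

x ≡ 654 (mod 715).


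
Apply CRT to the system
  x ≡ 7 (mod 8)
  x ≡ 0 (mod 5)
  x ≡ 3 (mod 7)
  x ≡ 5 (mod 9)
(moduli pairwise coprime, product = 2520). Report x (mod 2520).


Product of moduli M = 8 · 5 · 7 · 9 = 2520.
Merge one congruence at a time:
  Start: x ≡ 7 (mod 8).
  Combine with x ≡ 0 (mod 5); new modulus lcm = 40.
    Write x = 7 + 8·t and substitute into x ≡ 0 (mod 5): 8·t ≡ 0 − 7 = -7 (mod 5).
    Reduce coefficients mod 5: 3·t ≡ 3 (mod 5).
    The inverse of 3 mod 5 is 2 (since 3·2 = 6 = 1·5 + 1), so t ≡ 2·3 = 6 ≡ 1 (mod 5).
    Then x = 7 + 8·1 = 15, valid modulo lcm(8, 5) = 40: x ≡ 15 (mod 40).
  Combine with x ≡ 3 (mod 7); new modulus lcm = 280.
    Write x = 15 + 40·t and substitute into x ≡ 3 (mod 7): 40·t ≡ 3 − 15 = -12 (mod 7).
    Reduce coefficients mod 7: 5·t ≡ 2 (mod 7).
    The inverse of 5 mod 7 is 3 (since 5·3 = 15 = 2·7 + 1), so t ≡ 3·2 = 6 ≡ 6 (mod 7).
    Then x = 15 + 40·6 = 255, valid modulo lcm(40, 7) = 280: x ≡ 255 (mod 280).
  Combine with x ≡ 5 (mod 9); new modulus lcm = 2520.
    Write x = 255 + 280·t and substitute into x ≡ 5 (mod 9): 280·t ≡ 5 − 255 = -250 (mod 9).
    Reduce coefficients mod 9: 1·t ≡ 2 (mod 9).
    So t ≡ 2 (mod 9).
    Then x = 255 + 280·2 = 815, valid modulo lcm(280, 9) = 2520: x ≡ 815 (mod 2520).
Verify against each original: 815 mod 8 = 7, 815 mod 5 = 0, 815 mod 7 = 3, 815 mod 9 = 5.

x ≡ 815 (mod 2520).


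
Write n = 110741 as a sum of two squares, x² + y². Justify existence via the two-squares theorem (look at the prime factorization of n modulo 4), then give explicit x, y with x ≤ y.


Step 1: Factor n = 110741 = 37 · 41 · 73.
Step 2: Check the mod-4 condition on each prime factor: 37 ≡ 1 (mod 4), exponent 1; 41 ≡ 1 (mod 4), exponent 1; 73 ≡ 1 (mod 4), exponent 1.
All primes ≡ 3 (mod 4) appear to even exponent (or don't appear), so by the two-squares theorem n IS expressible as a sum of two squares.
Step 3: Build a representation. Here n = 37 · 41 · 73 is a product of primes ≡ 1 (mod 4). Each prime p ≡ 1 (mod 4) is itself a sum of two squares; find a² by testing p − a² for a perfect square:
  37: 37 − 1² = 36 = 6² ⇒ 37 = 1² + 6².
  41: 41 − 1² = 40, 41 − 2² = 37, 41 − 3² = 32, 41 − 4² = 25 = 5² ⇒ 41 = 4² + 5².
  73: 73 − 1² = 72, 73 − 2² = 69, 73 − 3² = 64 = 8² ⇒ 73 = 3² + 8².
  Combine using the Brahmagupta–Fibonacci identity (a² + b²)(c² + d²) = (ac − bd)² + (ad + bc)² = (ac + bd)² + (ad − bc)²:
  37 · 41 = 1517: from (1² + 6²)(4² + 5²), take (1·4 − 6·5, 1·5 + 6·4) = (4 − 30, 5 + 24) = (-26, 29); dropping signs (only squares matter) gives (26, 29); check 26² + 29² = 676 + 841 = 1517 ✓.
  1517 · 73 = 110741: from (26² + 29²)(3² + 8²), take (26·3 − 29·8, 26·8 + 29·3) = (78 − 232, 208 + 87) = (-154, 295); dropping signs (only squares matter) gives (154, 295); check 154² + 295² = 23716 + 87025 = 110741 ✓.
Step 4: Order so x ≤ y and verify: 154² + 295² = 23716 + 87025 = 110741 = n. ✓

n = 110741 = 154² + 295² (one valid representation with x ≤ y).
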